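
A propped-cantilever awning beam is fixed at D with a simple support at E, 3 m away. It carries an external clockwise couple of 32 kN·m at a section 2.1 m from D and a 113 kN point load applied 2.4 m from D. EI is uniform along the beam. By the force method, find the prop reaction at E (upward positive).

Choose R_E as the redundant. The primary structure is the cantilever fixed at D.
Primary-structure tip deflection at E by superposition:
  clockwise couple 32 at a = 2.1: M₀a(2L − a)/(2EI) = 131/EI
  point load 113 at a = 2.4: Pa²(3L − a)/(6EI) = 716/EI
  δ_0 = 847/EI
Tip deflection under a unit load at E: L³/(3EI) = 9/EI.
Compatibility at E: δ_0 − R_E·δ_{EE} = 0, so R_E = 847/9 = 94.11 kN.

R_E = 94.11 kN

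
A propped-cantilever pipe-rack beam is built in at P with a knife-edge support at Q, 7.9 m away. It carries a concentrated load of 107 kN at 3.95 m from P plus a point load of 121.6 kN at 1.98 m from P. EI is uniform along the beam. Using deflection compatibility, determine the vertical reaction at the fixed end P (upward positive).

R_P = 184.7 kN

Choose R_Q as the redundant. The primary structure is the cantilever fixed at P.
Free-end deflection of the primary structure under the applied loading (downward +):
  point load 107 at a = 3.95: Pa²(3L − a)/(6EI) = 5495/EI
  point load 121.6 at a = 1.98: Pa²(3L − a)/(6EI) = 1726/EI
  δ_0 = 7221/EI
Flexibility coefficient — unit upward force at Q: δ_{QQ} = L³/(3EI) = 164.3/EI.
The prop prevents deflection at Q: R_Q = δ_0/δ_{QQ} = 7221/164.3 = 43.94 kN.
Vertical equilibrium: R_P = ΣP − R_Q = 228.6 − 43.94 = 184.7 kN.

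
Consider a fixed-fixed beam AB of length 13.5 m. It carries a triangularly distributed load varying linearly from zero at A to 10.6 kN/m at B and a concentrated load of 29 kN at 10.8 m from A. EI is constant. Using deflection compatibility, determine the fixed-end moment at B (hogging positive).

Release both end moments; the primary structure is a simply-supported span AB with redundants M_A and M_B.
On the primary (simply-supported) span, the end slopes from the loading are:
  at A: triangular load, peak 10.6: 7w₀L³/(360EI) = 507.1/EI
  at B: triangular load, peak 10.6: w₀L³/(45EI) = 579.6/EI
  at A: point load 29 at a = 10.8: Pab(L + b)/(6LEI) = 169.1/EI
  at B: point load 29 at a = 10.8: Pab(L + a)/(6LEI) = 253.7/EI
  θ_A0 = 676.2/EI,  θ_B0 = 833.2/EI
Flexibility coefficients: a unit moment at one end gives L/(3EI) there and L/(6EI) at the far end, so f₁₁ = f₂₂ = 4.5/EI and f₁₂ = f₂₁ = 2.25/EI.
Compatibility — zero rotation at each built-in end:
  4.5 M_A + 2.25 M_B = 676.2
  2.25 M_A + 4.5 M_B = 833.2
Solving the pair gives M_A = 76.92 kN·m and M_B = 146.7 kN·m (hogging).

M_B = 146.7 kN·m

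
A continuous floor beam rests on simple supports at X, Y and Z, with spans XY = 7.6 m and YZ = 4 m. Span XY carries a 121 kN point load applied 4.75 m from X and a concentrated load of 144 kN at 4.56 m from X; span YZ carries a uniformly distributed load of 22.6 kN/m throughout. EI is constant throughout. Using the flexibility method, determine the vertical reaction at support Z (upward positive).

Insert a hinge at Y; M_Y is the redundant, and each span becomes simply supported.
End slopes at the hinge Y, treating each span as simply supported:
  span XY: point load 121 at a = 4.75: Pab(L + a)/(6LEI) = 443.6/EI
  span XY: point load 144 at a = 4.56: Pab(L + a)/(6LEI) = 532.3/EI
  span YZ: UDL 22.6: wL³/(24EI) = 60.27/EI
  relative rotation θ_0 = (976 + 60.27)/EI = 1036/EI
A unit hogging moment at Y produces rotation L₁/(3EI) + L₂/(3EI) = 3.867/EI.
Slope continuity at Y: θ_0 = M_Y·3.867/EI, so M_Y = 1036/3.867 = 268 kN·m (hogging).
Span YZ, ΣM about Z: R_Y^{YZ}·4 = 180.8 + 268, so R_Y^{YZ} = 112.2 kN and R_Z = 90.4 − 112.2 = -21.8 kN.

R_Z = -21.8 kN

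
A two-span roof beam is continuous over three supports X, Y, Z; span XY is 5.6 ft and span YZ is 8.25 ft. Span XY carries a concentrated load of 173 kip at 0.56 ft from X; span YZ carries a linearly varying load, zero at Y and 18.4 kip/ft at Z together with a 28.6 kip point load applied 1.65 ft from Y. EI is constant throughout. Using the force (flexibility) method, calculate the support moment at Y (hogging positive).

M_Y = 83.14 kip·ft

Release continuity at Y by inserting a hinge; the redundant is the internal moment M_Y. The primary structure is two simply-supported spans XY and YZ.
Discontinuity in slope at Y on the released structure — sum the simple-span end rotations:
  span XY: point load 173 at a = 0.56: Pab(L + a)/(6LEI) = 89.52/EI
  span YZ: triangular load, peak 18.4: 7w₀L³/(360EI) = 200.9/EI
  span YZ: point load 28.6 at a = 1.65: Pab(L + b)/(6LEI) = 93.44/EI
  relative rotation θ_0 = (89.52 + 294.3)/EI = 383.9/EI
A unit hogging moment at Y produces rotation L₁/(3EI) + L₂/(3EI) = 4.617/EI.
Slope continuity at Y: θ_0 = M_Y·4.617/EI, so M_Y = 383.9/4.617 = 83.14 kip·ft (hogging).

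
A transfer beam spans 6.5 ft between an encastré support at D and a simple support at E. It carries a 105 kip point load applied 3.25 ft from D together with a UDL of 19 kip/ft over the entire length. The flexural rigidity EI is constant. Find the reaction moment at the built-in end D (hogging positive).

Remove the prop at E; the released (primary) structure is a cantilever built in at D.
Free-end deflection of the primary structure under the applied loading (downward +):
  point load 105 at a = 3.25: Pa²(3L − a)/(6EI) = 3004/EI
  UDL 19: wL⁴/(8EI) = 4240/EI
  δ_0 = 7243/EI
Tip deflection under a unit load at E: L³/(3EI) = 91.54/EI.
Compatibility at E: δ_0 − R_E·δ_{EE} = 0, so R_E = 7243/91.54 = 79.12 kip.
Moment equilibrium about D: M_D = Σ(load moments about D) − R_E·L = 742.6 − 79.12×6.5 = 228.3 kip·ft.

M_D = 228.3 kip·ft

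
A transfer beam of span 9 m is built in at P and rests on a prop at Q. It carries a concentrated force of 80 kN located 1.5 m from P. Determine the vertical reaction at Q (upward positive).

Release the roller at Q. Primary structure: cantilever fixed at P.
Free-end deflection of the primary structure under the applied loading (downward +):
  point load 80 at a = 1.5: Pa²(3L − a)/(6EI) = 765/EI
Flexibility coefficient — unit upward force at Q: δ_{QQ} = L³/(3EI) = 243/EI.
Compatibility at Q: δ_0 − R_Q·δ_{QQ} = 0, so R_Q = 765/243 = 3.148 kN.

R_Q = 3.148 kN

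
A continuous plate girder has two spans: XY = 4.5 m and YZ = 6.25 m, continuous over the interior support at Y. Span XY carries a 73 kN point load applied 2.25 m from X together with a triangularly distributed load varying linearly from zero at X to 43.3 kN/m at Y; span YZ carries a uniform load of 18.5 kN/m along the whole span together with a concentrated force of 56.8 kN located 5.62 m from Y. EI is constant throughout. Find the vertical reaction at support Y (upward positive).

Release continuity at Y by inserting a hinge; the redundant is the internal moment M_Y. The primary structure is two simply-supported spans XY and YZ.
End slopes at the hinge Y, treating each span as simply supported:
  span XY: point load 73 at a = 2.25: Pab(L + a)/(6LEI) = 92.39/EI
  span XY: triangular load, peak 43.3: w₀L³/(45EI) = 87.68/EI
  span YZ: UDL 18.5: wL³/(24EI) = 188.2/EI
  span YZ: point load 56.8 at a = 5.62: Pab(L + b)/(6LEI) = 36.9/EI
  relative rotation θ_0 = (180.1 + 225.1)/EI = 405.2/EI
A unit hogging moment at Y produces rotation L₁/(3EI) + L₂/(3EI) = 3.583/EI.
Slope continuity at Y: θ_0 = M_Y·3.583/EI, so M_Y = 405.2/3.583 = 113.1 kN·m (hogging).
Span XY, ΣM about X with M_Y applied at Y: R_Y^{XY}·4.5 = 456.5 + 113.1, so R_Y^{XY} = 126.6 kN and R_X = 170.4 − 126.6 = 43.85 kN.
Span YZ, ΣM about Z: R_Y^{YZ}·6.25 = 397.1 + 113.1, so R_Y^{YZ} = 81.63 kN and R_Z = 172.4 − 81.63 = 90.8 kN.
R_Y = 126.6 + 81.63 = 208.2 kN.

R_Y = 208.2 kN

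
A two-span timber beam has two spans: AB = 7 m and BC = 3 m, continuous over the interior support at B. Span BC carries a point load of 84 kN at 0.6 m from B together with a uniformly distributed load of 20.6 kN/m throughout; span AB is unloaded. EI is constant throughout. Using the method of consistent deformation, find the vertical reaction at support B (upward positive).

R_B = 106.6 kN

Release continuity at B by inserting a hinge; the redundant is the internal moment M_B. The primary structure is two simply-supported spans AB and BC.
Discontinuity in slope at B on the released structure — sum the simple-span end rotations:
  span BC: point load 84 at a = 0.6: Pab(L + b)/(6LEI) = 36.29/EI
  span BC: UDL 20.6: wL³/(24EI) = 23.18/EI
  relative rotation θ_0 = (0 + 59.46)/EI = 59.46/EI
A unit hogging moment at B produces rotation L₁/(3EI) + L₂/(3EI) = 3.333/EI.
Compatibility: M_B·(L₁+L₂)/(3EI) = θ_0, giving M_B = 17.84 kN·m (hogging).
Span AB, ΣM about A with M_B applied at B: R_B^{AB}·7 = 0 + 17.84, so R_B^{AB} = 2.548 kN and R_A = 0 − 2.548 = -2.548 kN.
Span BC, ΣM about C: R_B^{BC}·3 = 294.3 + 17.84, so R_B^{BC} = 104 kN and R_C = 145.8 − 104 = 41.75 kN.
R_B = 2.548 + 104 = 106.6 kN.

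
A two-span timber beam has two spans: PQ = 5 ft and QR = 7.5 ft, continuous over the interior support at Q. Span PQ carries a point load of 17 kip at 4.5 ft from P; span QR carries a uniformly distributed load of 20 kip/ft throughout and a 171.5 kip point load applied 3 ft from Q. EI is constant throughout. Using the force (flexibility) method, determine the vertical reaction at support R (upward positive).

R_R = 112.2 kip

Release continuity at Q by inserting a hinge; the redundant is the internal moment M_Q. The primary structure is two simply-supported spans PQ and QR.
Discontinuity in slope at Q on the released structure — sum the simple-span end rotations:
  span PQ: point load 17 at a = 4.5: Pab(L + a)/(6LEI) = 12.11/EI
  span QR: UDL 20: wL³/(24EI) = 351.6/EI
  span QR: point load 171.5 at a = 3: Pab(L + b)/(6LEI) = 617.4/EI
  relative rotation θ_0 = (12.11 + 969)/EI = 981.1/EI
A unit hogging moment at Q produces rotation L₁/(3EI) + L₂/(3EI) = 4.167/EI.
Slope continuity at Q: θ_0 = M_Q·4.167/EI, so M_Q = 981.1/4.167 = 235.5 kip·ft (hogging).
Span QR, ΣM about R: R_Q^{QR}·7.5 = 1334 + 235.5, so R_Q^{QR} = 209.3 kip and R_R = 321.5 − 209.3 = 112.2 kip.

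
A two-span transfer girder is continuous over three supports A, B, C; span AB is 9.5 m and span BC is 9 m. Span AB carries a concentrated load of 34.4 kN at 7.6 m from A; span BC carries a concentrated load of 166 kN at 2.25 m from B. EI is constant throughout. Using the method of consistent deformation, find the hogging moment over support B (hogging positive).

Release continuity at B by inserting a hinge; the redundant is the internal moment M_B. The primary structure is two simply-supported spans AB and BC.
End slopes at the hinge B, treating each span as simply supported:
  span AB: point load 34.4 at a = 7.6: Pab(L + a)/(6LEI) = 149/EI
  span BC: point load 166 at a = 2.25: Pab(L + b)/(6LEI) = 735.3/EI
  relative rotation θ_0 = (149 + 735.3)/EI = 884.3/EI
A unit hogging moment at B produces rotation L₁/(3EI) + L₂/(3EI) = 6.167/EI.
Slope continuity at B: θ_0 = M_B·6.167/EI, so M_B = 884.3/6.167 = 143.4 kN·m (hogging).

M_B = 143.4 kN·m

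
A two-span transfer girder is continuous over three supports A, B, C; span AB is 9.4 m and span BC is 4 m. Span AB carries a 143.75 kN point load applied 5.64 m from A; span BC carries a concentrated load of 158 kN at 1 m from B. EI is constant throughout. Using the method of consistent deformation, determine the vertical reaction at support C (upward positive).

Release continuity at B by inserting a hinge; the redundant is the internal moment M_B. The primary structure is two simply-supported spans AB and BC.
Rotations at B on the released spans (each span's end-slope, ×1/EI):
  span AB: point load 143.75 at a = 5.64: Pab(L + a)/(6LEI) = 812.9/EI
  span BC: point load 158 at a = 1: Pab(L + b)/(6LEI) = 138.2/EI
  relative rotation θ_0 = (812.9 + 138.2)/EI = 951.2/EI
A unit hogging moment at B produces rotation L₁/(3EI) + L₂/(3EI) = 4.467/EI.
Slope continuity at B: θ_0 = M_B·4.467/EI, so M_B = 951.2/4.467 = 212.9 kN·m (hogging).
Span BC, ΣM about C: R_B^{BC}·4 = 474 + 212.9, so R_B^{BC} = 171.7 kN and R_C = 158 − 171.7 = -13.74 kN.

R_C = -13.74 kN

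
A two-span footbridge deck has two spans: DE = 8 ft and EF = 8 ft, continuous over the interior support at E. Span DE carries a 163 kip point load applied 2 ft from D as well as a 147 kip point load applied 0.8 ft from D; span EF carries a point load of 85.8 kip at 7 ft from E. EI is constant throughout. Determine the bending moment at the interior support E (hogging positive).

M_E = 126.6 kip·ft

Take M_E as the redundant. Released structure: two simple spans DE and EF with a hinge at E.
Discontinuity in slope at E on the released structure — sum the simple-span end rotations:
  span DE: point load 163 at a = 2: Pab(L + a)/(6LEI) = 407.5/EI
  span DE: point load 147 at a = 0.8: Pab(L + a)/(6LEI) = 155.2/EI
  span EF: point load 85.8 at a = 7: Pab(L + b)/(6LEI) = 112.6/EI
  relative rotation θ_0 = (562.7 + 112.6)/EI = 675.3/EI
A unit hogging moment at E produces rotation L₁/(3EI) + L₂/(3EI) = 5.333/EI.
Compatibility: M_E·(L₁+L₂)/(3EI) = θ_0, giving M_E = 126.6 kip·ft (hogging).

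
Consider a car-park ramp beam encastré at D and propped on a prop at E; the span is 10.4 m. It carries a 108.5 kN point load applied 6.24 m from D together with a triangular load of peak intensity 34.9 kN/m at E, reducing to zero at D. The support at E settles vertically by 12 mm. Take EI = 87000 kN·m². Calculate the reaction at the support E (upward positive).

R_E = 143.9 kN

Take the reaction at E as the redundant and release it; the primary structure is a cantilever fixed at D.
Downward deflection at the released point E due to the loads:
  point load 108.5 at a = 6.24: Pa²(3L − a)/(6EI) = 17575/EI
  triangular load, peak 34.9 at the free end: 11w₀L⁴/(120EI) = 37426/EI
  δ_0 = 55001/EI
Tip deflection under a unit load at E: L³/(3EI) = 375/EI.
With EI = 87000 kN·m²: δ_0 = 0.63219 m and δ_{EE} = 0.00431 m/kN.
Compatibility — the beam at E must follow the support down by 0.012 m: δ_0 − R_E·δ_{EE} = 0.012, so R_E = (0.63219 − 0.012)/0.00431 = 143.9 kN.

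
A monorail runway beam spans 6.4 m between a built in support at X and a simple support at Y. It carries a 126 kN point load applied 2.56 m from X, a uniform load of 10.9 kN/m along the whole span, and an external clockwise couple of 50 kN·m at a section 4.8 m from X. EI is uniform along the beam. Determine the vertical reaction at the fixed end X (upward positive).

Choose R_Y as the redundant. The primary structure is the cantilever fixed at X.
Deflection at Y on the released cantilever, summing each load's contribution:
  point load 126 at a = 2.56: Pa²(3L − a)/(6EI) = 2290/EI
  UDL 10.9: wL⁴/(8EI) = 2286/EI
  clockwise couple 50 at a = 4.8: M₀a(2L − a)/(2EI) = 960/EI
  δ_0 = 5536/EI
Flexibility coefficient — unit upward force at Y: δ_{YY} = L³/(3EI) = 87.38/EI.
Compatibility at Y: δ_0 − R_Y·δ_{YY} = 0, so R_Y = 5536/87.38 = 63.35 kN.
Vertical equilibrium: R_X = ΣP − R_Y = 195.8 − 63.35 = 132.4 kN.

R_X = 132.4 kN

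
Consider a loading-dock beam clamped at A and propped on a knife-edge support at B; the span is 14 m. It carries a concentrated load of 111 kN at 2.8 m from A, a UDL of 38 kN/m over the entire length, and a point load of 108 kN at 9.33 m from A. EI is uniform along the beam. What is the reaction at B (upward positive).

Release the roller at B. Primary structure: cantilever fixed at A.
Primary-structure tip deflection at B by superposition:
  point load 111 at a = 2.8: Pa²(3L − a)/(6EI) = 5686/EI
  UDL 38: wL⁴/(8EI) = 182476/EI
  point load 108 at a = 9.33: Pa²(3L − a)/(6EI) = 51190/EI
  δ_0 = 239352/EI
Tip deflection under a unit load at B: L³/(3EI) = 914.7/EI.
Compatibility at B: δ_0 − R_B·δ_{BB} = 0, so R_B = 239352/914.7 = 261.7 kN.

R_B = 261.7 kN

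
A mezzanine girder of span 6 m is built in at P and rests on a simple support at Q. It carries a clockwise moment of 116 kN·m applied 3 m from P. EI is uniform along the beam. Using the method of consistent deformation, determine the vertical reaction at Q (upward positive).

Release the roller at Q. Primary structure: cantilever fixed at P.
Deflection at Q on the released cantilever, summing each load's contribution:
  clockwise couple 116 at a = 3: M₀a(2L − a)/(2EI) = 1566/EI
Flexibility coefficient — unit upward force at Q: δ_{QQ} = L³/(3EI) = 72/EI.
Compatibility at Q: δ_0 − R_Q·δ_{QQ} = 0, so R_Q = 1566/72 = 21.75 kN.

R_Q = 21.75 kN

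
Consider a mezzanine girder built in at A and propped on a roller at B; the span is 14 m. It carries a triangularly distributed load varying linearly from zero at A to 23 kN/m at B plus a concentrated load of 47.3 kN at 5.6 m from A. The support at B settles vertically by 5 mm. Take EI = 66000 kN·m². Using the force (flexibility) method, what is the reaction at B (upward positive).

R_B = 98.03 kN

Remove the prop at B; the released (primary) structure is a cantilever built in at A.
Primary-structure tip deflection at B by superposition:
  triangular load, peak 23 at the free end: 11w₀L⁴/(120EI) = 80994/EI
  point load 47.3 at a = 5.6: Pa²(3L − a)/(6EI) = 8999/EI
  δ_0 = 89993/EI
Flexibility coefficient — unit upward force at B: δ_{BB} = L³/(3EI) = 914.7/EI.
With EI = 66000 kN·m²: δ_0 = 1.3635 m and δ_{BB} = 0.013859 m/kN.
Compatibility — the beam at B must follow the support down by 0.005 m: δ_0 − R_B·δ_{BB} = 0.005, so R_B = (1.3635 − 0.005)/0.013859 = 98.03 kN.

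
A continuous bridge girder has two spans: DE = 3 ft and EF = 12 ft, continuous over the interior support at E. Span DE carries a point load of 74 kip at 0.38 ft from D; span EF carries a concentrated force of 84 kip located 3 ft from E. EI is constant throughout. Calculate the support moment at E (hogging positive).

Insert a hinge at E; M_E is the redundant, and each span becomes simply supported.
End slopes at the hinge E, treating each span as simply supported:
  span DE: point load 74 at a = 0.38: Pab(L + a)/(6LEI) = 13.83/EI
  span EF: point load 84 at a = 3: Pab(L + b)/(6LEI) = 661.5/EI
  relative rotation θ_0 = (13.83 + 661.5)/EI = 675.3/EI
A unit hogging moment at E produces rotation L₁/(3EI) + L₂/(3EI) = 5/EI.
Slope continuity at E: θ_0 = M_E·5/EI, so M_E = 675.3/5 = 135.1 kip·ft (hogging).

M_E = 135.1 kip·ft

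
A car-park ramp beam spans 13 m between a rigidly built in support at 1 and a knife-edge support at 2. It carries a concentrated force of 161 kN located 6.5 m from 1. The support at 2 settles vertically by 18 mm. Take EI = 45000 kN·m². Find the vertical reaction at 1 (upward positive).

Choose R_2 as the redundant. The primary structure is the cantilever fixed at 1.
Downward deflection at the released point 2 due to the loads:
  point load 161 at a = 6.5: Pa²(3L − a)/(6EI) = 36846/EI
Tip deflection under a unit load at 2: L³/(3EI) = 732.3/EI.
With EI = 45000 kN·m²: δ_0 = 0.81879 m and δ_{22} = 0.016274 m/kN.
Compatibility — the beam at 2 must follow the support down by 0.018 m: δ_0 − R_2·δ_{22} = 0.018, so R_2 = (0.81879 − 0.018)/0.016274 = 49.21 kN.
Vertical equilibrium: R_1 = ΣP − R_2 = 161 − 49.21 = 111.8 kN.

R_1 = 111.8 kN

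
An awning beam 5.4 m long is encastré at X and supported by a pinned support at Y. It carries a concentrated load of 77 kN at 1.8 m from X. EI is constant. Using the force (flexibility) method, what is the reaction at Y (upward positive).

Release the roller at Y. Primary structure: cantilever fixed at X.
Free-end deflection of the primary structure under the applied loading (downward +):
  point load 77 at a = 1.8: Pa²(3L − a)/(6EI) = 598.8/EI
Tip deflection under a unit load at Y: L³/(3EI) = 52.49/EI.
The prop prevents deflection at Y: R_Y = δ_0/δ_{YY} = 598.8/52.49 = 11.41 kN.

R_Y = 11.41 kN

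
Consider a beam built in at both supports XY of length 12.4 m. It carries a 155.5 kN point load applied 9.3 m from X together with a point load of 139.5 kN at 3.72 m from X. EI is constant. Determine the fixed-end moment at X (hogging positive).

M_X = 344.7 kN·m

Release both end moments; the primary structure is a simply-supported span XY with redundants M_X and M_Y.
End rotations of the released simple span under the applied load (×1/EI):
  at X: point load 155.5 at a = 9.3: Pab(L + b)/(6LEI) = 934/EI
  at Y: point load 155.5 at a = 9.3: Pab(L + a)/(6LEI) = 1308/EI
  at X: point load 139.5 at a = 3.72: Pab(L + b)/(6LEI) = 1276/EI
  at Y: point load 139.5 at a = 3.72: Pab(L + a)/(6LEI) = 976/EI
  θ_X0 = 2210/EI,  θ_Y0 = 2284/EI
Flexibility coefficients: a unit moment at one end gives L/(3EI) there and L/(6EI) at the far end, so f₁₁ = f₂₂ = 4.133/EI and f₁₂ = f₂₁ = 2.067/EI.
Compatibility — zero rotation at each built-in end:
  4.133 M_X + 2.067 M_Y = 2210
  2.067 M_X + 4.133 M_Y = 2284
Solving the pair gives M_X = 344.7 kN·m and M_Y = 380.1 kN·m (hogging).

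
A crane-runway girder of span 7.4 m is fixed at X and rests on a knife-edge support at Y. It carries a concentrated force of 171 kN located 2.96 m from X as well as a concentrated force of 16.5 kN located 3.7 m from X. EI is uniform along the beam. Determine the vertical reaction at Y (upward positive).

R_Y = 40.72 kN

Remove the prop at Y; the released (primary) structure is a cantilever built in at X.
Primary-structure tip deflection at Y by superposition:
  point load 171 at a = 2.96: Pa²(3L − a)/(6EI) = 4804/EI
  point load 16.5 at a = 3.7: Pa²(3L − a)/(6EI) = 696.5/EI
  δ_0 = 5501/EI
Tip deflection under a unit load at Y: L³/(3EI) = 135.1/EI.
The prop prevents deflection at Y: R_Y = δ_0/δ_{YY} = 5501/135.1 = 40.72 kN.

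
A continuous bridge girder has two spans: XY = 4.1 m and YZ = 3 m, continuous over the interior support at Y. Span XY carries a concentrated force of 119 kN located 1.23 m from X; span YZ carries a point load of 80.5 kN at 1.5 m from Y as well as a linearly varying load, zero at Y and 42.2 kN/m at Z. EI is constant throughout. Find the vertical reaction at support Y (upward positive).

R_Y = 135.7 kN

Release continuity at Y by inserting a hinge; the redundant is the internal moment M_Y. The primary structure is two simply-supported spans XY and YZ.
Rotations at Y on the released spans (each span's end-slope, ×1/EI):
  span XY: point load 119 at a = 1.23: Pab(L + a)/(6LEI) = 91.02/EI
  span YZ: point load 80.5 at a = 1.5: Pab(L + b)/(6LEI) = 45.28/EI
  span YZ: triangular load, peak 42.2: 7w₀L³/(360EI) = 22.16/EI
  relative rotation θ_0 = (91.02 + 67.44)/EI = 158.5/EI
A unit hogging moment at Y produces rotation L₁/(3EI) + L₂/(3EI) = 2.367/EI.
Compatibility: M_Y·(L₁+L₂)/(3EI) = θ_0, giving M_Y = 66.95 kN·m (hogging).
Span XY, ΣM about X with M_Y applied at Y: R_Y^{XY}·4.1 = 146.4 + 66.95, so R_Y^{XY} = 52.03 kN and R_X = 119 − 52.03 = 66.97 kN.
Span YZ, ΣM about Z: R_Y^{YZ}·3 = 184.1 + 66.95, so R_Y^{YZ} = 83.67 kN and R_Z = 143.8 − 83.67 = 60.13 kN.
R_Y = 52.03 + 83.67 = 135.7 kN.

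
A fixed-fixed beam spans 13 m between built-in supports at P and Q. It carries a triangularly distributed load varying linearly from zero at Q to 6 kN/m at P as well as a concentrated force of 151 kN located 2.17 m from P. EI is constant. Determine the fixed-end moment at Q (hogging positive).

M_Q = 79.37 kN·m

Take the two fixed-end moments M_P, M_Q as redundants; the released structure is the simple span PQ.
End rotations of the released simple span under the applied load (×1/EI):
  at P: triangular load, peak 6: w₀L³/(45EI) = 292.9/EI
  at Q: triangular load, peak 6: 7w₀L³/(360EI) = 256.3/EI
  at P: point load 151 at a = 2.17: Pab(L + b)/(6LEI) = 1084/EI
  at Q: point load 151 at a = 2.17: Pab(L + a)/(6LEI) = 690.2/EI
  θ_P0 = 1377/EI,  θ_Q0 = 946.5/EI
Flexibility coefficients: a unit moment at one end gives L/(3EI) there and L/(6EI) at the far end, so f₁₁ = f₂₂ = 4.333/EI and f₁₂ = f₂₁ = 2.167/EI.
Compatibility — zero rotation at each built-in end:
  4.333 M_P + 2.167 M_Q = 1377
  2.167 M_P + 4.333 M_Q = 946.5
Solving the pair gives M_P = 278.1 kN·m and M_Q = 79.37 kN·m (hogging).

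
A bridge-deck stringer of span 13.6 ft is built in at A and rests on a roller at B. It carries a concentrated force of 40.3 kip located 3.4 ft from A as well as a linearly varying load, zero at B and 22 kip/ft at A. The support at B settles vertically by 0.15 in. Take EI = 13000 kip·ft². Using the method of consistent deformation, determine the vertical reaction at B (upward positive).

Remove the prop at B; the released (primary) structure is a cantilever built in at A.
Free-end deflection of the primary structure under the applied loading (downward +):
  point load 40.3 at a = 3.4: Pa²(3L − a)/(6EI) = 2904/EI
  triangular load, peak 22 at the fixed end: w₀L⁴/(30EI) = 25087/EI
  δ_0 = 27991/EI
Flexibility coefficient — unit upward force at B: δ_{BB} = L³/(3EI) = 838.5/EI.
With EI = 13000 kip·ft²: δ_0 = 2.1532 ft and δ_{BB} = 0.064499 ft/kip.
Compatibility — the beam at B must follow the support down by 0.0125 ft: δ_0 − R_B·δ_{BB} = 0.0125, so R_B = (2.1532 − 0.0125)/0.064499 = 33.19 kip.

R_B = 33.19 kip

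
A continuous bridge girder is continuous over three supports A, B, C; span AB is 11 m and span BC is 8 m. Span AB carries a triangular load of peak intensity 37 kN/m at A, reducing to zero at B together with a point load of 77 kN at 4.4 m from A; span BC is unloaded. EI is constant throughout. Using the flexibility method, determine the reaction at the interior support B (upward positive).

R_B = 149.1 kN

Release continuity at B by inserting a hinge; the redundant is the internal moment M_B. The primary structure is two simply-supported spans AB and BC.
End slopes at the hinge B, treating each span as simply supported:
  span AB: triangular load, peak 37: 7w₀L³/(360EI) = 957.6/EI
  span AB: point load 77 at a = 4.4: Pab(L + a)/(6LEI) = 521.8/EI
  relative rotation θ_0 = (1479 + 0)/EI = 1479/EI
A unit hogging moment at B produces rotation L₁/(3EI) + L₂/(3EI) = 6.333/EI.
Compatibility: M_B·(L₁+L₂)/(3EI) = θ_0, giving M_B = 233.6 kN·m (hogging).
Span AB, ΣM about A with M_B applied at B: R_B^{AB}·11 = 1085 + 233.6, so R_B^{AB} = 119.9 kN and R_A = 280.5 − 119.9 = 160.6 kN.
Span BC, ΣM about C: R_B^{BC}·8 = 0 + 233.6, so R_B^{BC} = 29.2 kN and R_C = 0 − 29.2 = -29.2 kN.
R_B = 119.9 + 29.2 = 149.1 kN.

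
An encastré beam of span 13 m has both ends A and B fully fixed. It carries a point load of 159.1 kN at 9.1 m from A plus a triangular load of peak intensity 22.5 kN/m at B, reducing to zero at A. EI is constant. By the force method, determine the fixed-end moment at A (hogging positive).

Release both end moments; the primary structure is a simply-supported span AB with redundants M_A and M_B.
On the primary (simply-supported) span, the end slopes from the loading are:
  at A: point load 159.1 at a = 9.1: Pab(L + b)/(6LEI) = 1223/EI
  at B: point load 159.1 at a = 9.1: Pab(L + a)/(6LEI) = 1600/EI
  at A: triangular load, peak 22.5: 7w₀L³/(360EI) = 961.2/EI
  at B: triangular load, peak 22.5: w₀L³/(45EI) = 1098/EI
  θ_A0 = 2185/EI,  θ_B0 = 2698/EI
Flexibility coefficients: a unit moment at one end gives L/(3EI) there and L/(6EI) at the far end, so f₁₁ = f₂₂ = 4.333/EI and f₁₂ = f₂₁ = 2.167/EI.
Compatibility — zero rotation at each built-in end:
  4.333 M_A + 2.167 M_B = 2185
  2.167 M_A + 4.333 M_B = 2698
Solving the pair gives M_A = 257.1 kN·m and M_B = 494.2 kN·m (hogging).

M_A = 257.1 kN·m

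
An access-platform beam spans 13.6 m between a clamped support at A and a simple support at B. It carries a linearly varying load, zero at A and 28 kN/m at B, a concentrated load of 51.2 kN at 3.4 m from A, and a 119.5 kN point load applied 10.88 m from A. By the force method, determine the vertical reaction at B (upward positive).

R_B = 193.2 kN

Release the roller at B. Primary structure: cantilever fixed at A.
Downward deflection at the released point B due to the loads:
  triangular load, peak 28 at the free end: 11w₀L⁴/(120EI) = 87806/EI
  point load 51.2 at a = 3.4: Pa²(3L − a)/(6EI) = 3689/EI
  point load 119.5 at a = 10.88: Pa²(3L − a)/(6EI) = 70540/EI
  δ_0 = 162036/EI
Flexibility coefficient — unit upward force at B: δ_{BB} = L³/(3EI) = 838.5/EI.
The prop prevents deflection at B: R_B = δ_0/δ_{BB} = 162036/838.5 = 193.2 kN.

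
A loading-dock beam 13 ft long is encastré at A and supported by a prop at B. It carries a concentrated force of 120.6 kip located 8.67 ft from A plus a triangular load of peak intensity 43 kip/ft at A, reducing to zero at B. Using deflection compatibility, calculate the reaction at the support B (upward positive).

Remove the prop at B; the released (primary) structure is a cantilever built in at A.
Primary-structure tip deflection at B by superposition:
  point load 120.6 at a = 8.67: Pa²(3L − a)/(6EI) = 45825/EI
  triangular load, peak 43 at the fixed end: w₀L⁴/(30EI) = 40937/EI
  δ_0 = 86763/EI
Tip deflection under a unit load at B: L³/(3EI) = 732.3/EI.
The prop prevents deflection at B: R_B = δ_0/δ_{BB} = 86763/732.3 = 118.5 kip.

R_B = 118.5 kip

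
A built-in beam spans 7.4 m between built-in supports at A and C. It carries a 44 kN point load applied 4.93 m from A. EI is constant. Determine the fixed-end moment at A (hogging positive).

Release both end moments; the primary structure is a simply-supported span AC with redundants M_A and M_C.
Simple-span end rotations at A and C under the given loads:
  at A: point load 44 at a = 4.93: Pab(L + b)/(6LEI) = 119.1/EI
  at C: point load 44 at a = 4.93: Pab(L + a)/(6LEI) = 148.8/EI
  θ_A0 = 119.1/EI,  θ_C0 = 148.8/EI
Flexibility coefficients: a unit moment at one end gives L/(3EI) there and L/(6EI) at the far end, so f₁₁ = f₂₂ = 2.467/EI and f₁₂ = f₂₁ = 1.233/EI.
Compatibility — zero rotation at each built-in end:
  2.467 M_A + 1.233 M_C = 119.1
  1.233 M_A + 2.467 M_C = 148.8
Solving the pair gives M_A = 24.17 kN·m and M_C = 48.24 kN·m (hogging).

M_A = 24.17 kN·m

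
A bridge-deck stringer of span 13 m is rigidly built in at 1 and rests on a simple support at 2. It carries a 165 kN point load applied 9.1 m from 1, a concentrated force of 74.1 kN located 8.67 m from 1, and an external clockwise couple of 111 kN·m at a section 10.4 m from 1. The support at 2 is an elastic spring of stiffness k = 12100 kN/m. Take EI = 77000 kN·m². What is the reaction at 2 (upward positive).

Take the reaction at 2 as the redundant and release it; the primary structure is a cantilever fixed at 1.
Primary-structure tip deflection at 2 by superposition:
  point load 165 at a = 9.1: Pa²(3L − a)/(6EI) = 68091/EI
  point load 74.1 at a = 8.67: Pa²(3L − a)/(6EI) = 28156/EI
  clockwise couple 111 at a = 10.4: M₀a(2L − a)/(2EI) = 9004/EI
  δ_0 = 105251/EI
Tip deflection under a unit load at 2: L³/(3EI) = 732.3/EI.
With EI = 77000 kN·m²: δ_0 = 1.3669 m and δ_{22} = 0.009511 m/kN.
Compatibility — the spring shortens by R_2/k under the reaction it provides: δ_0 − R_2·δ_{22} = R_2/k. With 1/k = 0.000083 m/kN, R_2 = δ_0 / (δ_{22} + 1/k) = 1.3669 / (0.009511 + 0.000083) = 142.5 kN.

R_2 = 142.5 kN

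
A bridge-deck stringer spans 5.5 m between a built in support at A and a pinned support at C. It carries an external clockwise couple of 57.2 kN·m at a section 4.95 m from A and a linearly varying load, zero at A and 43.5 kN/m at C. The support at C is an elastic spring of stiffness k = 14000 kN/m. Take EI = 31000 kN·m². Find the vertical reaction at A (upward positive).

Release the roller at C. Primary structure: cantilever fixed at A.
Free-end deflection of the primary structure under the applied loading (downward +):
  clockwise couple 57.2 at a = 4.95: M₀a(2L − a)/(2EI) = 856.5/EI
  triangular load, peak 43.5 at the free end: 11w₀L⁴/(120EI) = 3649/EI
  δ_0 = 4505/EI
Tip deflection under a unit load at C: L³/(3EI) = 55.46/EI.
With EI = 31000 kN·m²: δ_0 = 0.14533 m and δ_{CC} = 0.001789 m/kN.
Compatibility — the spring shortens by R_C/k under the reaction it provides: δ_0 − R_C·δ_{CC} = R_C/k. With 1/k = 0.000071 m/kN, R_C = δ_0 / (δ_{CC} + 1/k) = 0.14533 / (0.001789 + 0.000071) = 78.12 kN.
Vertical equilibrium: R_A = ΣP − R_C = 119.6 − 78.12 = 41.51 kN.

R_A = 41.51 kN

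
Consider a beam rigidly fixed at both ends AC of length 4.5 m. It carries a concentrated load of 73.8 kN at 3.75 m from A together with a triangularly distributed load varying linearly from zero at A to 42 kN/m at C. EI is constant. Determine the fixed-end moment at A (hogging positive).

Take the two fixed-end moments M_A, M_C as redundants; the released structure is the simple span AC.
End rotations of the released simple span under the applied load (×1/EI):
  at A: point load 73.8 at a = 3.75: Pab(L + b)/(6LEI) = 40.36/EI
  at C: point load 73.8 at a = 3.75: Pab(L + a)/(6LEI) = 63.42/EI
  at A: triangular load, peak 42: 7w₀L³/(360EI) = 74.42/EI
  at C: triangular load, peak 42: w₀L³/(45EI) = 85.05/EI
  θ_A0 = 114.8/EI,  θ_C0 = 148.5/EI
Flexibility coefficients: a unit moment at one end gives L/(3EI) there and L/(6EI) at the far end, so f₁₁ = f₂₂ = 1.5/EI and f₁₂ = f₂₁ = 0.75/EI.
Compatibility — zero rotation at each built-in end:
  1.5 M_A + 0.75 M_C = 114.8
  0.75 M_A + 1.5 M_C = 148.5
Solving the pair gives M_A = 36.04 kN·m and M_C = 80.96 kN·m (hogging).

M_A = 36.04 kN·m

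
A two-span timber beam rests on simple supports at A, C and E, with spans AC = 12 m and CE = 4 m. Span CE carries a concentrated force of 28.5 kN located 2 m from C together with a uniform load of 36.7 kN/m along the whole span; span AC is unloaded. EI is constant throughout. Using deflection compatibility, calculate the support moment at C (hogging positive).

Release continuity at C by inserting a hinge; the redundant is the internal moment M_C. The primary structure is two simply-supported spans AC and CE.
Rotations at C on the released spans (each span's end-slope, ×1/EI):
  span CE: point load 28.5 at a = 2: Pab(L + b)/(6LEI) = 28.5/EI
  span CE: UDL 36.7: wL³/(24EI) = 97.87/EI
  relative rotation θ_0 = (0 + 126.4)/EI = 126.4/EI
A unit hogging moment at C produces rotation L₁/(3EI) + L₂/(3EI) = 5.333/EI.
Slope continuity at C: θ_0 = M_C·5.333/EI, so M_C = 126.4/5.333 = 23.69 kN·m (hogging).

M_C = 23.69 kN·m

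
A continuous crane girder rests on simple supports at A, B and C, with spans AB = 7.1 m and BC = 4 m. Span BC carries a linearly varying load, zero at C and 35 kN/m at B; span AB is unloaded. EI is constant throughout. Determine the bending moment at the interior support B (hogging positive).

M_B = 13.45 kN·m

Release continuity at B by inserting a hinge; the redundant is the internal moment M_B. The primary structure is two simply-supported spans AB and BC.
Discontinuity in slope at B on the released structure — sum the simple-span end rotations:
  span BC: triangular load, peak 35: w₀L³/(45EI) = 49.78/EI
  relative rotation θ_0 = (0 + 49.78)/EI = 49.78/EI
A unit hogging moment at B produces rotation L₁/(3EI) + L₂/(3EI) = 3.7/EI.
Slope continuity at B: θ_0 = M_B·3.7/EI, so M_B = 49.78/3.7 = 13.45 kN·m (hogging).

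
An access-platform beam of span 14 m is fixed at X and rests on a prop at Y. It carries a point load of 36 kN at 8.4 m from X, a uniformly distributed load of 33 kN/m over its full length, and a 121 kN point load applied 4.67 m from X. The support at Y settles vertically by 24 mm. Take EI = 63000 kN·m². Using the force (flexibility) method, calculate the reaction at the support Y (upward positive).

Take the reaction at Y as the redundant and release it; the primary structure is a cantilever fixed at X.
Primary-structure tip deflection at Y by superposition:
  point load 36 at a = 8.4: Pa²(3L − a)/(6EI) = 14225/EI
  UDL 33: wL⁴/(8EI) = 158466/EI
  point load 121 at a = 4.67: Pa²(3L − a)/(6EI) = 16418/EI
  δ_0 = 189109/EI
Flexibility coefficient — unit upward force at Y: δ_{YY} = L³/(3EI) = 914.7/EI.
With EI = 63000 kN·m²: δ_0 = 3.0017 m and δ_{YY} = 0.014519 m/kN.
Compatibility — the beam at Y must follow the support down by 0.024 m: δ_0 − R_Y·δ_{YY} = 0.024, so R_Y = (3.0017 − 0.024)/0.014519 = 205.1 kN.

R_Y = 205.1 kN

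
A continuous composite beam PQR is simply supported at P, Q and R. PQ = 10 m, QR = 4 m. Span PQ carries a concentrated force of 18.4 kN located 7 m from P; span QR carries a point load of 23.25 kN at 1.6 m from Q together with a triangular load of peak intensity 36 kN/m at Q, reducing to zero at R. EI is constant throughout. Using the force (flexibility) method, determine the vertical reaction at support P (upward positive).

Release continuity at Q by inserting a hinge; the redundant is the internal moment M_Q. The primary structure is two simply-supported spans PQ and QR.
Discontinuity in slope at Q on the released structure — sum the simple-span end rotations:
  span PQ: point load 18.4 at a = 7: Pab(L + a)/(6LEI) = 109.5/EI
  span QR: point load 23.25 at a = 1.6: Pab(L + b)/(6LEI) = 23.81/EI
  span QR: triangular load, peak 36: w₀L³/(45EI) = 51.2/EI
  relative rotation θ_0 = (109.5 + 75.01)/EI = 184.5/EI
A unit hogging moment at Q produces rotation L₁/(3EI) + L₂/(3EI) = 4.667/EI.
Compatibility: M_Q·(L₁+L₂)/(3EI) = θ_0, giving M_Q = 39.53 kN·m (hogging).
Span PQ, ΣM about P with M_Q applied at Q: R_Q^{PQ}·10 = 128.8 + 39.53, so R_Q^{PQ} = 16.83 kN and R_P = 18.4 − 16.83 = 1.567 kN.

R_P = 1.567 kN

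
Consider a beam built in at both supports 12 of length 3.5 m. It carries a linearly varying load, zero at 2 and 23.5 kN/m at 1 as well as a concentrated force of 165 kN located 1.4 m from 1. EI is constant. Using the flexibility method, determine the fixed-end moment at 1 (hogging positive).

M_1 = 97.55 kN·m

Release both end moments; the primary structure is a simply-supported span 12 with redundants M_1 and M_2.
Simple-span end rotations at 1 and 2 under the given loads:
  at 1: triangular load, peak 23.5: w₀L³/(45EI) = 22.39/EI
  at 2: triangular load, peak 23.5: 7w₀L³/(360EI) = 19.59/EI
  at 1: point load 165 at a = 1.4: Pab(L + b)/(6LEI) = 129.4/EI
  at 2: point load 165 at a = 1.4: Pab(L + a)/(6LEI) = 113.2/EI
  θ_10 = 151.8/EI,  θ_20 = 132.8/EI
Flexibility coefficients: a unit moment at one end gives L/(3EI) there and L/(6EI) at the far end, so f₁₁ = f₂₂ = 1.167/EI and f₁₂ = f₂₁ = 0.5833/EI.
Compatibility — zero rotation at each built-in end:
  1.167 M_1 + 0.5833 M_2 = 151.8
  0.5833 M_1 + 1.167 M_2 = 132.8
Solving the pair gives M_1 = 97.55 kN·m and M_2 = 65.04 kN·m (hogging).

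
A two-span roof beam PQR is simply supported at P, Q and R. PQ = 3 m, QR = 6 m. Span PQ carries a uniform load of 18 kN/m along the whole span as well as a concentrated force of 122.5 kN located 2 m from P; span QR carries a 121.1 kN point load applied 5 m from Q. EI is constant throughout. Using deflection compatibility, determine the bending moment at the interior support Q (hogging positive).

Release continuity at Q by inserting a hinge; the redundant is the internal moment M_Q. The primary structure is two simply-supported spans PQ and QR.
End slopes at the hinge Q, treating each span as simply supported:
  span PQ: UDL 18: wL³/(24EI) = 20.25/EI
  span PQ: point load 122.5 at a = 2: Pab(L + a)/(6LEI) = 68.06/EI
  span QR: point load 121.1 at a = 5: Pab(L + b)/(6LEI) = 117.7/EI
  relative rotation θ_0 = (88.31 + 117.7)/EI = 206/EI
A unit hogging moment at Q produces rotation L₁/(3EI) + L₂/(3EI) = 3/EI.
Slope continuity at Q: θ_0 = M_Q·3/EI, so M_Q = 206/3 = 68.68 kN·m (hogging).

M_Q = 68.68 kN·m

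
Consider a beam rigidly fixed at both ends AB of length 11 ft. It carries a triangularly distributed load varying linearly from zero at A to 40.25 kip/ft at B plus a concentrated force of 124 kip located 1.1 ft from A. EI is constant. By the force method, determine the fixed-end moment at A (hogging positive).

Release both end moments; the primary structure is a simply-supported span AB with redundants M_A and M_B.
End rotations of the released simple span under the applied load (×1/EI):
  at A: triangular load, peak 40.25: 7w₀L³/(360EI) = 1042/EI
  at B: triangular load, peak 40.25: w₀L³/(45EI) = 1191/EI
  at A: point load 124 at a = 1.1: Pab(L + b)/(6LEI) = 427.6/EI
  at B: point load 124 at a = 1.1: Pab(L + a)/(6LEI) = 247.6/EI
  θ_A0 = 1469/EI,  θ_B0 = 1438/EI
Flexibility coefficients: a unit moment at one end gives L/(3EI) there and L/(6EI) at the far end, so f₁₁ = f₂₂ = 3.667/EI and f₁₂ = f₂₁ = 1.833/EI.
Compatibility — zero rotation at each built-in end:
  3.667 M_A + 1.833 M_B = 1469
  1.833 M_A + 3.667 M_B = 1438
Solving the pair gives M_A = 272.8 kip·ft and M_B = 255.8 kip·ft (hogging).

M_A = 272.8 kip·ft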